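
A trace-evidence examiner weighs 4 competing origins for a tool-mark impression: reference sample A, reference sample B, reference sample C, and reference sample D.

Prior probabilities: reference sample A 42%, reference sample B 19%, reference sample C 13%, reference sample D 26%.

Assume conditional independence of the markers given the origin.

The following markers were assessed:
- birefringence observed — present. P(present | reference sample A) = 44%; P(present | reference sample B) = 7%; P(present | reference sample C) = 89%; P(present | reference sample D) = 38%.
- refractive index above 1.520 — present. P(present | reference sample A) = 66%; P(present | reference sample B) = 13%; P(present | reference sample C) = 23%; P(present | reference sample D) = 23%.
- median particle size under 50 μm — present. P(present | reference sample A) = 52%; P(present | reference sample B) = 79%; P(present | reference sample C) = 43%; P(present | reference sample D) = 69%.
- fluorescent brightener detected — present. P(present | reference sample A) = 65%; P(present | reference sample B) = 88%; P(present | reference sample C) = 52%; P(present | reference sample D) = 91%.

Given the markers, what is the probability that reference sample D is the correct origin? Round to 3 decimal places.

0.228

For each hypothesis, the unnormalized posterior weight is prior × product of the marker likelihoods:
  reference sample A: 0.42 × 0.44 × 0.66 × 0.52 × 0.65 = 0.041225
  reference sample B: 0.19 × 0.07 × 0.13 × 0.79 × 0.88 = 0.001202
  reference sample C: 0.13 × 0.89 × 0.23 × 0.43 × 0.52 = 0.0059502
  reference sample D: 0.26 × 0.38 × 0.23 × 0.69 × 0.91 = 0.014268
The unnormalized weights sum to 0.062646.
P(reference sample D | evidence) = 0.014268 / 0.062646 ≈ 0.228.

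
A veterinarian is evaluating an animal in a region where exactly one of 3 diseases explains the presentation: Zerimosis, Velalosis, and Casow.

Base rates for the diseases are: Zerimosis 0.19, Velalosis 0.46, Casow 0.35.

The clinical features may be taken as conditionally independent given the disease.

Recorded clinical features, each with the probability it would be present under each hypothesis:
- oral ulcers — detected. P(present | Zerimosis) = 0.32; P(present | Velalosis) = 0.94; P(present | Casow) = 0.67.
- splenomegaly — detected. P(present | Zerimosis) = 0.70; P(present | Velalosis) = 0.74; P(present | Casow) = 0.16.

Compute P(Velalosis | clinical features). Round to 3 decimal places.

0.800

By Bayes' rule with conditional independence, the unnormalized weight for each hypothesis is prior × ∏ likelihoods:
  Zerimosis: 0.19 × 0.32 × 0.70 = 0.04256
  Velalosis: 0.46 × 0.94 × 0.74 = 0.31998
  Casow: 0.35 × 0.67 × 0.16 = 0.03752
Normalizing constant Z = 0.04256 + 0.31998 + 0.03752 = 0.40006.
P(Velalosis | evidence) = 0.31998 / 0.40006 ≈ 0.800.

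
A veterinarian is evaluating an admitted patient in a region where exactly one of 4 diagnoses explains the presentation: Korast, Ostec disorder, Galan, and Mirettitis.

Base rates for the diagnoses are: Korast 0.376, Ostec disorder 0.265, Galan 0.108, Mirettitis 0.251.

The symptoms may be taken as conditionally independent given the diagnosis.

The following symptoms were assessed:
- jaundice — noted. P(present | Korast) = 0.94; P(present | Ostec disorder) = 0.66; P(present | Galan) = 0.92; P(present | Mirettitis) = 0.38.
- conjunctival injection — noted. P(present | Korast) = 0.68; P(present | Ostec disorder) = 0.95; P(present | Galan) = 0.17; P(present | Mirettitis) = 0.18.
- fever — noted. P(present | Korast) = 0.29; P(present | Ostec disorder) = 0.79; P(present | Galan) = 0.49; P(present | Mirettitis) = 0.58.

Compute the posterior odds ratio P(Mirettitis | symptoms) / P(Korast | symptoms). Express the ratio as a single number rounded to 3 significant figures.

0.143

Posterior odds equal prior odds times the likelihood ratio; only the two competing hypotheses matter.
  Mirettitis: 0.251 × 0.38 × 0.18 × 0.58 = 0.0099577
  Korast: 0.376 × 0.94 × 0.68 × 0.29 = 0.069698
Odds(Mirettitis : Korast) = 0.0099577 / 0.069698 ≈ 0.143.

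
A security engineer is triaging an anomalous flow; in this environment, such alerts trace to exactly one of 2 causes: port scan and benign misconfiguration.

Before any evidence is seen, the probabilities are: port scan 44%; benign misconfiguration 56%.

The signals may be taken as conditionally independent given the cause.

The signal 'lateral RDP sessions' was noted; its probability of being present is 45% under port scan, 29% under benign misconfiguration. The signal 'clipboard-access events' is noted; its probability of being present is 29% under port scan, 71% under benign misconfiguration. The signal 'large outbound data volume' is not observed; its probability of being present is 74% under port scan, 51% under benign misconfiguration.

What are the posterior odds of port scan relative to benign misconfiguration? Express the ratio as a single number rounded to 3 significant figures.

Unnormalized posterior weight (prior times the signal likelihoods) for each of the two hypotheses (using 1 − P(present | H) for each absent signal):
  port scan: 0.44 × 0.45 × 0.29 × (1 − 0.74) = 0.014929
  benign misconfiguration: 0.56 × 0.29 × 0.71 × (1 − 0.51) = 0.056499
Odds(port scan : benign misconfiguration) = 0.014929 / 0.056499 ≈ 0.264.

0.264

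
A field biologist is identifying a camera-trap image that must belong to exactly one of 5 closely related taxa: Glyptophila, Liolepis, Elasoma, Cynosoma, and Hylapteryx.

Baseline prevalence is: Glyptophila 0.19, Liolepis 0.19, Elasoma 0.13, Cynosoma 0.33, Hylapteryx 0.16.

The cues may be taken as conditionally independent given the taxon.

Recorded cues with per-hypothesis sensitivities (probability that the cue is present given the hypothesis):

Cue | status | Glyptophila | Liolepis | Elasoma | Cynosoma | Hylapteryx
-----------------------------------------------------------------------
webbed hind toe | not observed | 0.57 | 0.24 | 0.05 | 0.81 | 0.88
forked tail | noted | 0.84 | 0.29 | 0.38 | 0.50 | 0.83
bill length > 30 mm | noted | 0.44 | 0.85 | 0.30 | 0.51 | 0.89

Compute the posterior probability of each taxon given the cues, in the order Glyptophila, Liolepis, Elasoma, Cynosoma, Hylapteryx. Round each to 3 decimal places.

Multiply each prior by the joint likelihood of the cue pattern (using 1 − P(present | H) for each absent cue):
  Glyptophila: 0.19 × (1 − 0.57) × 0.84 × 0.44 = 0.030196
  Liolepis: 0.19 × (1 − 0.24) × 0.29 × 0.85 = 0.035595
  Elasoma: 0.13 × (1 − 0.05) × 0.38 × 0.30 = 0.014079
  Cynosoma: 0.33 × (1 − 0.81) × 0.50 × 0.51 = 0.015988
  Hylapteryx: 0.16 × (1 − 0.88) × 0.83 × 0.89 = 0.014183
The unnormalized weights sum to 0.11004.
P(Glyptophila | evidence) = 0.030196 / 0.11004 ≈ 0.274
P(Liolepis | evidence) = 0.035595 / 0.11004 ≈ 0.323
P(Elasoma | evidence) = 0.014079 / 0.11004 ≈ 0.128
P(Cynosoma | evidence) = 0.015988 / 0.11004 ≈ 0.145
P(Hylapteryx | evidence) = 0.014183 / 0.11004 ≈ 0.129

0.274, 0.323, 0.128, 0.145, 0.129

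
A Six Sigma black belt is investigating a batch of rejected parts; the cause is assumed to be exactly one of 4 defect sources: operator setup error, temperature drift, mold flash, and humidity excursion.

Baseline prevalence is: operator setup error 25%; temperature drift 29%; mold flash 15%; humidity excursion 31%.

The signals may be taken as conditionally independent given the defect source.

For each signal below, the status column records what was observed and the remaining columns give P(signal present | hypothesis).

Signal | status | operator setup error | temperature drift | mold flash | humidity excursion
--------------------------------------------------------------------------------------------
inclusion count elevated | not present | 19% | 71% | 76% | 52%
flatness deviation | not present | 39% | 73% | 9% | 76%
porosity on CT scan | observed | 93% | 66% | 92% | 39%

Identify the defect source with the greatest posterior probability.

operator setup error

For each hypothesis, the unnormalized posterior weight is prior × product of the signal likelihoods (using 1 − P(present | H) for each absent signal):
  operator setup error: 0.25 × (1 − 0.19) × (1 − 0.39) × 0.93 = 0.11488
  temperature drift: 0.29 × (1 − 0.71) × (1 − 0.73) × 0.66 = 0.014987
  mold flash: 0.15 × (1 − 0.76) × (1 − 0.09) × 0.92 = 0.030139
  humidity excursion: 0.31 × (1 − 0.52) × (1 − 0.76) × 0.39 = 0.013928
Normalizing constant Z = 0.11488 + 0.014987 + 0.030139 + 0.013928 = 0.17393.
P(operator setup error | evidence) ≈ 0.11488 / 0.17393 ≈ 0.660
P(temperature drift | evidence) ≈ 0.014987 / 0.17393 ≈ 0.086
P(mold flash | evidence) ≈ 0.030139 / 0.17393 ≈ 0.173
P(humidity excursion | evidence) ≈ 0.013928 / 0.17393 ≈ 0.080
The largest is 0.660, so operator setup error is most probable.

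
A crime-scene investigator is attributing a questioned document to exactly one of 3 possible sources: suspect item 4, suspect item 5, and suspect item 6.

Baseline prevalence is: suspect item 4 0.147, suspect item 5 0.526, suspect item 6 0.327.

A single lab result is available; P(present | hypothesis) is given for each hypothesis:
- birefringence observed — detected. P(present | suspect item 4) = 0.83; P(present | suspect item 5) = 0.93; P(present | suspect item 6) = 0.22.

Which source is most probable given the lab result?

By Bayes' rule, the unnormalized weight for each hypothesis is prior × likelihood:
  suspect item 4: 0.147 × 0.83 = 0.12201
  suspect item 5: 0.526 × 0.93 = 0.48918
  suspect item 6: 0.327 × 0.22 = 0.07194
Normalizing constant Z = 0.12201 + 0.48918 + 0.07194 = 0.68313.
P(suspect item 4 | evidence) ≈ 0.12201 / 0.68313 ≈ 0.179
P(suspect item 5 | evidence) ≈ 0.48918 / 0.68313 ≈ 0.716
P(suspect item 6 | evidence) ≈ 0.07194 / 0.68313 ≈ 0.105
The largest is 0.716, so suspect item 5 is most probable.

suspect item 5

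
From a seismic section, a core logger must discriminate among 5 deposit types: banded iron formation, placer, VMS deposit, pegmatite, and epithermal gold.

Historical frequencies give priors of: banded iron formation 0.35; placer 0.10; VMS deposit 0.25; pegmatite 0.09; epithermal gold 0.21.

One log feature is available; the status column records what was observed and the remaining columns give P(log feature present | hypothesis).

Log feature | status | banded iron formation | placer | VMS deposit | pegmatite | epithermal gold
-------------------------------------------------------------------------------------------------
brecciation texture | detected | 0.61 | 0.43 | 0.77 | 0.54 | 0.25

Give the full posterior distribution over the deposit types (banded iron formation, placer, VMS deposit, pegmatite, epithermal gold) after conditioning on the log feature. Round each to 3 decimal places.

0.388, 0.078, 0.350, 0.088, 0.095

By Bayes' rule, the unnormalized weight for each hypothesis is prior × likelihood:
  banded iron formation: 0.35 × 0.61 = 0.2135
  placer: 0.10 × 0.43 = 0.043
  VMS deposit: 0.25 × 0.77 = 0.1925
  pegmatite: 0.09 × 0.54 = 0.0486
  epithermal gold: 0.21 × 0.25 = 0.0525
The unnormalized weights sum to 0.5501.
P(banded iron formation | evidence) = 0.2135 / 0.5501 ≈ 0.388
P(placer | evidence) = 0.043 / 0.5501 ≈ 0.078
P(VMS deposit | evidence) = 0.1925 / 0.5501 ≈ 0.350
P(pegmatite | evidence) = 0.0486 / 0.5501 ≈ 0.088
P(epithermal gold | evidence) = 0.0525 / 0.5501 ≈ 0.095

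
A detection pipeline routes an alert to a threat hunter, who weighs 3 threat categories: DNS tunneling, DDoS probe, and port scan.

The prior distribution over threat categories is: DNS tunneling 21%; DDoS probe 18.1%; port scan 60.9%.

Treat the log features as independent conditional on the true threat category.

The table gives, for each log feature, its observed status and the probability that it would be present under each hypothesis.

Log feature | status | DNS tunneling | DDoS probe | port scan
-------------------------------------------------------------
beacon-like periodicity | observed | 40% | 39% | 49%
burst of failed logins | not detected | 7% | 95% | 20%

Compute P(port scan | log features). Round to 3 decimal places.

0.745

By Bayes' rule with conditional independence, the unnormalized weight for each hypothesis is prior × ∏ likelihoods (using 1 − P(present | H) for each absent log feature):
  DNS tunneling: 0.210 × 0.40 × (1 − 0.07) = 0.07812
  DDoS probe: 0.181 × 0.39 × (1 − 0.95) = 0.0035295
  port scan: 0.609 × 0.49 × (1 − 0.20) = 0.23873
The unnormalized weights sum to 0.32038.
P(port scan | evidence) = 0.23873 / 0.32038 ≈ 0.745.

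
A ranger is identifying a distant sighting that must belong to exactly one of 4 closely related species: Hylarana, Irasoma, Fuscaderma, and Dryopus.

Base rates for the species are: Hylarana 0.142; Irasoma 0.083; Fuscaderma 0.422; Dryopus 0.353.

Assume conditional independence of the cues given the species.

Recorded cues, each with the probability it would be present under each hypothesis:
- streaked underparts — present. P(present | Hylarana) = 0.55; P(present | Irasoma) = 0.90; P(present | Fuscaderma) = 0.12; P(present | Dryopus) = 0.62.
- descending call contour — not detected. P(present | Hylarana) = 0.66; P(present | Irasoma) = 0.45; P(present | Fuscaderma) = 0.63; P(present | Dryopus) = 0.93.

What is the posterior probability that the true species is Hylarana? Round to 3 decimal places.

For each hypothesis, the unnormalized posterior weight is prior × product of the cue likelihoods (using 1 − P(present | H) for each absent cue):
  Hylarana: 0.142 × 0.55 × (1 − 0.66) = 0.026554
  Irasoma: 0.083 × 0.90 × (1 − 0.45) = 0.041085
  Fuscaderma: 0.422 × 0.12 × (1 − 0.63) = 0.018737
  Dryopus: 0.353 × 0.62 × (1 − 0.93) = 0.01532
The unnormalized weights sum to 0.1017.
P(Hylarana | evidence) = 0.026554 / 0.1017 ≈ 0.261.

0.261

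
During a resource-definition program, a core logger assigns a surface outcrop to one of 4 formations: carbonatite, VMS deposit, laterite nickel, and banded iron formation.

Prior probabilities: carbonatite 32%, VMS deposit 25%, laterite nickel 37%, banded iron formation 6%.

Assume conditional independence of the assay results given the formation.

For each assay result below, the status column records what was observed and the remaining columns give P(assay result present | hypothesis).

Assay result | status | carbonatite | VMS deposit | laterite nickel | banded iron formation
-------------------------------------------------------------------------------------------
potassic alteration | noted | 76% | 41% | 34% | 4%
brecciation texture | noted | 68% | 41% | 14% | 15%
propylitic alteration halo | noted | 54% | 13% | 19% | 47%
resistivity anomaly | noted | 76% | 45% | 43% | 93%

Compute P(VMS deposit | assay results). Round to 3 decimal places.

0.034

By Bayes' rule with conditional independence, the unnormalized weight for each hypothesis is prior × ∏ likelihoods:
  carbonatite: 0.32 × 0.76 × 0.68 × 0.54 × 0.76 = 0.06787
  VMS deposit: 0.25 × 0.41 × 0.41 × 0.13 × 0.45 = 0.0024585
  laterite nickel: 0.37 × 0.34 × 0.14 × 0.19 × 0.43 = 0.0014389
  banded iron formation: 0.06 × 0.04 × 0.15 × 0.47 × 0.93 = 0.00015736
Marginal likelihood of the evidence = 0.071925.
P(VMS deposit | evidence) = 0.0024585 / 0.071925 ≈ 0.034.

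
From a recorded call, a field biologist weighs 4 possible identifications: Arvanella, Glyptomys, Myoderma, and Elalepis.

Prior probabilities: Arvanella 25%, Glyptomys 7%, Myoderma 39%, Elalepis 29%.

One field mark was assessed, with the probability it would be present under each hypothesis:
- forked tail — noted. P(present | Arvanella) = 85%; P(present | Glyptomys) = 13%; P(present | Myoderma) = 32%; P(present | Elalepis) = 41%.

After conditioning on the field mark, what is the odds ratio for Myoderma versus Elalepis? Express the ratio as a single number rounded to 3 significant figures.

Posterior odds equal prior odds times the likelihood ratio; only the two competing hypotheses matter.
  Myoderma: 0.39 × 0.32 = 0.1248
  Elalepis: 0.29 × 0.41 = 0.1189
Posterior odds = 0.1248 / 0.1189 ≈ 1.05.

1.05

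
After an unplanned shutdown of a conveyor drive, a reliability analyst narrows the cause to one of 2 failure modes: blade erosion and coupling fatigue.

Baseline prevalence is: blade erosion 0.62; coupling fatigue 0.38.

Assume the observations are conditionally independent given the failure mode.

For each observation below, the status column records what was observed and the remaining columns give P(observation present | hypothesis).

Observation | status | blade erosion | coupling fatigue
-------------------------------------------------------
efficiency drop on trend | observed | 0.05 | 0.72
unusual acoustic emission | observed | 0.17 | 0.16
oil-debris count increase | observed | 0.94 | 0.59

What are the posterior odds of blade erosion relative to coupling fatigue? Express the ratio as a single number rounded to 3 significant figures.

0.192

Unnormalized posterior weight (prior times the observation likelihoods) for each of the two hypotheses:
  blade erosion: 0.62 × 0.05 × 0.17 × 0.94 = 0.0049538
  coupling fatigue: 0.38 × 0.72 × 0.16 × 0.59 = 0.025828
Odds(blade erosion : coupling fatigue) = 0.0049538 / 0.025828 ≈ 0.192.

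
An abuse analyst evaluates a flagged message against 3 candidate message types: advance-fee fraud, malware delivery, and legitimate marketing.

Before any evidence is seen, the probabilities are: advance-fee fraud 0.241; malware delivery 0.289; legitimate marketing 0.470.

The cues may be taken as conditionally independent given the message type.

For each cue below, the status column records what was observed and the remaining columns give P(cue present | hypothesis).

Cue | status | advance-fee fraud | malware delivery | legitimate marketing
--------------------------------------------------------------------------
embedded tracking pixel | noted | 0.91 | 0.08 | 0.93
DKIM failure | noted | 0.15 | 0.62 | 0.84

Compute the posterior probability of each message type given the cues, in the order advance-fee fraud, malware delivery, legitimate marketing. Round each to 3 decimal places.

0.079, 0.035, 0.886

For each hypothesis, the unnormalized posterior weight is prior × product of the cue likelihoods:
  advance-fee fraud: 0.241 × 0.91 × 0.15 = 0.032897
  malware delivery: 0.289 × 0.08 × 0.62 = 0.014334
  legitimate marketing: 0.470 × 0.93 × 0.84 = 0.36716
Normalizing constant Z = 0.032897 + 0.014334 + 0.36716 = 0.41439.
P(advance-fee fraud | evidence) = 0.032897 / 0.41439 ≈ 0.079
P(malware delivery | evidence) = 0.014334 / 0.41439 ≈ 0.035
P(legitimate marketing | evidence) = 0.36716 / 0.41439 ≈ 0.886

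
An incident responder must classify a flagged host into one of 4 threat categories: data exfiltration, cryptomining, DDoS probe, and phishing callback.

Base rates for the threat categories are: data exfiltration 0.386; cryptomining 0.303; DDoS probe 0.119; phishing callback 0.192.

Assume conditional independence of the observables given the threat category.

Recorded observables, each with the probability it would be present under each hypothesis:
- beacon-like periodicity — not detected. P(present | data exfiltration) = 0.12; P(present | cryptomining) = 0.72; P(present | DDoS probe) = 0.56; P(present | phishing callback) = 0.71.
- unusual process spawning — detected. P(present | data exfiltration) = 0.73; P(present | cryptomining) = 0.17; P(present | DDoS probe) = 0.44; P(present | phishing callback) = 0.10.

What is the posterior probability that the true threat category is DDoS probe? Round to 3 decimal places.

By Bayes' rule with conditional independence, the unnormalized weight for each hypothesis is prior × ∏ likelihoods (using 1 − P(present | H) for each absent observable):
  data exfiltration: 0.386 × (1 − 0.12) × 0.73 = 0.24797
  cryptomining: 0.303 × (1 − 0.72) × 0.17 = 0.014423
  DDoS probe: 0.119 × (1 − 0.56) × 0.44 = 0.023038
  phishing callback: 0.192 × (1 − 0.71) × 0.10 = 0.005568
Marginal likelihood of the evidence = 0.291.
P(DDoS probe | evidence) = 0.023038 / 0.291 ≈ 0.079.

0.079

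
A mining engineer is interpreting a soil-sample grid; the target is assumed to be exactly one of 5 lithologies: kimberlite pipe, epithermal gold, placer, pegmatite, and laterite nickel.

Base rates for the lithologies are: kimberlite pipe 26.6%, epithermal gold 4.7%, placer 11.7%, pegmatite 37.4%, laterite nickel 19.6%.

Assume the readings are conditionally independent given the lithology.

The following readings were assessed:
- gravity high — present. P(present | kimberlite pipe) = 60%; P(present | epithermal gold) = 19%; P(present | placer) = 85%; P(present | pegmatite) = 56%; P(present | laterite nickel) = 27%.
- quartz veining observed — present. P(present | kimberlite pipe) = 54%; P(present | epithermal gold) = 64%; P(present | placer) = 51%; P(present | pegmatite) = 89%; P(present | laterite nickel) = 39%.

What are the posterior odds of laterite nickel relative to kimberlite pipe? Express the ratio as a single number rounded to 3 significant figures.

Unnormalized posterior weight (prior times the reading likelihoods) for each of the two hypotheses:
  laterite nickel: 0.196 × 0.27 × 0.39 = 0.020639
  kimberlite pipe: 0.266 × 0.60 × 0.54 = 0.086184
Posterior odds = 0.020639 / 0.086184 ≈ 0.239.

0.239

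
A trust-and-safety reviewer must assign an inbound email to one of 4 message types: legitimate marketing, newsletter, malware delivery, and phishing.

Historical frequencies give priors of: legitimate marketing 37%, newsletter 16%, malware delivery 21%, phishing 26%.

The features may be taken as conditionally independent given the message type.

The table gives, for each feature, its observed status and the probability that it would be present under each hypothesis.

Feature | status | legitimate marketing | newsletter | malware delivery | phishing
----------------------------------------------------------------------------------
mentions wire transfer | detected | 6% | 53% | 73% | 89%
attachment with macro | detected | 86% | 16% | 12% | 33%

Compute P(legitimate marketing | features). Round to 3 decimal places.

0.150

For each hypothesis, the unnormalized posterior weight is prior × product of the feature likelihoods:
  legitimate marketing: 0.37 × 0.06 × 0.86 = 0.019092
  newsletter: 0.16 × 0.53 × 0.16 = 0.013568
  malware delivery: 0.21 × 0.73 × 0.12 = 0.018396
  phishing: 0.26 × 0.89 × 0.33 = 0.076362
Normalizing constant Z = 0.019092 + 0.013568 + 0.018396 + 0.076362 = 0.12742.
P(legitimate marketing | evidence) = 0.019092 / 0.12742 ≈ 0.150.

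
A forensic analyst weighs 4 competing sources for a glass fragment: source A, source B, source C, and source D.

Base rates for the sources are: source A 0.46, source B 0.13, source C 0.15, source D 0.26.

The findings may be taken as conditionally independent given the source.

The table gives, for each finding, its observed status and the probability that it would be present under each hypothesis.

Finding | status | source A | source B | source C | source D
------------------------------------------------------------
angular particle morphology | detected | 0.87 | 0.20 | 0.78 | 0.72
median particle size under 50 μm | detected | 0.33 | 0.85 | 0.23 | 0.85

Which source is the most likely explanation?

source D

Multiply each prior by the joint likelihood of the evidence pattern:
  source A: 0.46 × 0.87 × 0.33 = 0.13207
  source B: 0.13 × 0.20 × 0.85 = 0.0221
  source C: 0.15 × 0.78 × 0.23 = 0.02691
  source D: 0.26 × 0.72 × 0.85 = 0.15912
The unnormalized weights sum to 0.3402.
P(source A | evidence) ≈ 0.13207 / 0.3402 ≈ 0.388
P(source B | evidence) ≈ 0.0221 / 0.3402 ≈ 0.065
P(source C | evidence) ≈ 0.02691 / 0.3402 ≈ 0.079
P(source D | evidence) ≈ 0.15912 / 0.3402 ≈ 0.468
The largest is 0.468, so source D is most probable.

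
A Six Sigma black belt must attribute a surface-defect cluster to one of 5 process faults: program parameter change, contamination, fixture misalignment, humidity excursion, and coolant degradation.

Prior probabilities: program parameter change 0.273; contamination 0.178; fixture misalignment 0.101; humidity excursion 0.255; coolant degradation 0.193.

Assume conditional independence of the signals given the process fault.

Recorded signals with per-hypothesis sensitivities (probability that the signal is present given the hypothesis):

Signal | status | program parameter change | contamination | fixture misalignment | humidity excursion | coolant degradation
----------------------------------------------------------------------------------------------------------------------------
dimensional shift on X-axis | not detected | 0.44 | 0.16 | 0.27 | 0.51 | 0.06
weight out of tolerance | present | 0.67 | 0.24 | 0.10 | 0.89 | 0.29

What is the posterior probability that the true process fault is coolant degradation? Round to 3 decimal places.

Multiply each prior by the joint likelihood of the signal pattern (using 1 − P(present | H) for each absent signal):
  program parameter change: 0.273 × (1 − 0.44) × 0.67 = 0.10243
  contamination: 0.178 × (1 − 0.16) × 0.24 = 0.035885
  fixture misalignment: 0.101 × (1 − 0.27) × 0.10 = 0.007373
  humidity excursion: 0.255 × (1 − 0.51) × 0.89 = 0.11121
  coolant degradation: 0.193 × (1 − 0.06) × 0.29 = 0.052612
Marginal likelihood of the evidence = 0.3095.
P(coolant degradation | evidence) = 0.052612 / 0.3095 ≈ 0.170.

0.170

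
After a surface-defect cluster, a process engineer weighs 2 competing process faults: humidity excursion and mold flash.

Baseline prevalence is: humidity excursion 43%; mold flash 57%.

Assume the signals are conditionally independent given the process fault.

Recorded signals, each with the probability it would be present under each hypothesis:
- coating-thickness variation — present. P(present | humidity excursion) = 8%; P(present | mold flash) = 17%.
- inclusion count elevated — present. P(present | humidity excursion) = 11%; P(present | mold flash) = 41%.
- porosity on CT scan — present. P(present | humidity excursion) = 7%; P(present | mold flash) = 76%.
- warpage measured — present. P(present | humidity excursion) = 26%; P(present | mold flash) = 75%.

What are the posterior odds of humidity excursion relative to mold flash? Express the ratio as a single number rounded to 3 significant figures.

0.00304

The normalizing constant cancels in an odds ratio, so compute prior × likelihood for the two hypotheses only:
  humidity excursion: 0.43 × 0.08 × 0.11 × 0.07 × 0.26 = 6.8869e-05
  mold flash: 0.57 × 0.17 × 0.41 × 0.76 × 0.75 = 0.022646
Posterior odds = 6.8869e-05 / 0.022646 ≈ 0.00304.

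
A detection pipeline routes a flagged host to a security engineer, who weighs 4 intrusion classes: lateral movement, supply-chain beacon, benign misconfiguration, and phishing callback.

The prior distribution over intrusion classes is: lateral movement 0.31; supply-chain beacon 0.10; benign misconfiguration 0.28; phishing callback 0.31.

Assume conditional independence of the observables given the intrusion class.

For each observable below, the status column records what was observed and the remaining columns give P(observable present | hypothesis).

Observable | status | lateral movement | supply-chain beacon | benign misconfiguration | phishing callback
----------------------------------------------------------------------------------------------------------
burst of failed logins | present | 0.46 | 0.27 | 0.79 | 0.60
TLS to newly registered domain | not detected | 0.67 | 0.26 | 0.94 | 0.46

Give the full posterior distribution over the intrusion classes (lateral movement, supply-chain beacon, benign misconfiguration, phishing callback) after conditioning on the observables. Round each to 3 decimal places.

0.260, 0.111, 0.073, 0.556

By Bayes' rule with conditional independence, the unnormalized weight for each hypothesis is prior × ∏ likelihoods (using 1 − P(present | H) for each absent observable):
  lateral movement: 0.31 × 0.46 × (1 − 0.67) = 0.047058
  supply-chain beacon: 0.10 × 0.27 × (1 − 0.26) = 0.01998
  benign misconfiguration: 0.28 × 0.79 × (1 − 0.94) = 0.013272
  phishing callback: 0.31 × 0.60 × (1 − 0.46) = 0.10044
Normalizing constant Z = 0.047058 + 0.01998 + 0.013272 + 0.10044 = 0.18075.
P(lateral movement | evidence) = 0.047058 / 0.18075 ≈ 0.260
P(supply-chain beacon | evidence) = 0.01998 / 0.18075 ≈ 0.111
P(benign misconfiguration | evidence) = 0.013272 / 0.18075 ≈ 0.073
P(phishing callback | evidence) = 0.10044 / 0.18075 ≈ 0.556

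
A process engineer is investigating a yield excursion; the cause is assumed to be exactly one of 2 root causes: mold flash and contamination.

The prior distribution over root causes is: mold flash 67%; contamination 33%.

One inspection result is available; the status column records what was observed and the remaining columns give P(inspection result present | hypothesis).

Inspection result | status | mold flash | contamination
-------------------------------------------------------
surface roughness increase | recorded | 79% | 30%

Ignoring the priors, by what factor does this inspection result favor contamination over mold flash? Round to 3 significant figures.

Likelihood of this inspection result under each hypothesis:
  contamination: 0.3
  mold flash: 0.79
Bayes factor = 0.3 / 0.79 ≈ 0.380

0.380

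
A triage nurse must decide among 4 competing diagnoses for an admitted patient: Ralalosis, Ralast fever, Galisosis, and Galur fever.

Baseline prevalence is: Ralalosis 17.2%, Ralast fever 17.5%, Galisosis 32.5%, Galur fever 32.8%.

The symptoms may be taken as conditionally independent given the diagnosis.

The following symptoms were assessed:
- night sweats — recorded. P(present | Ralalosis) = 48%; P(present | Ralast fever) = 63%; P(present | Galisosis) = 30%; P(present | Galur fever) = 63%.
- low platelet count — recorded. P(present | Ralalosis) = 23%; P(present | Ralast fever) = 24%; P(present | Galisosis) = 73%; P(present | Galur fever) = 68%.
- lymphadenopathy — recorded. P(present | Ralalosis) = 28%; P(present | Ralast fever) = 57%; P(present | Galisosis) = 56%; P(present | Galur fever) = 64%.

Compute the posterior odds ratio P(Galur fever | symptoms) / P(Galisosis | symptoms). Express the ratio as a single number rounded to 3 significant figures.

2.26

Unnormalized posterior weight (prior times the symptom likelihoods) for each of the two hypotheses:
  Galur fever: 0.328 × 0.63 × 0.68 × 0.64 = 0.08993
  Galisosis: 0.325 × 0.30 × 0.73 × 0.56 = 0.039858
Odds(Galur fever : Galisosis) = 0.08993 / 0.039858 ≈ 2.26.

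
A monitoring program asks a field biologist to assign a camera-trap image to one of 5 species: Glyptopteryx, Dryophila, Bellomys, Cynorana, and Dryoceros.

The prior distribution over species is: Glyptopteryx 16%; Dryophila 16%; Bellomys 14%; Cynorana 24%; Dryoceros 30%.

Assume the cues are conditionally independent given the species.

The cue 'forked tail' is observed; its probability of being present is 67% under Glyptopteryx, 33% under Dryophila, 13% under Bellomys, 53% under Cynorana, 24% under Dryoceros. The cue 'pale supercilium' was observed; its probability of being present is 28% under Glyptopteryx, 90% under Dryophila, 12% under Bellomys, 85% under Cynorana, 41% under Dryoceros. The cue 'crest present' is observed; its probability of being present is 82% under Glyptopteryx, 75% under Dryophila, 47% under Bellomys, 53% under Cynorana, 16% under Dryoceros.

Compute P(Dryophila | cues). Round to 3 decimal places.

By Bayes' rule with conditional independence, the unnormalized weight for each hypothesis is prior × ∏ likelihoods:
  Glyptopteryx: 0.16 × 0.67 × 0.28 × 0.82 = 0.024613
  Dryophila: 0.16 × 0.33 × 0.90 × 0.75 = 0.03564
  Bellomys: 0.14 × 0.13 × 0.12 × 0.47 = 0.0010265
  Cynorana: 0.24 × 0.53 × 0.85 × 0.53 = 0.057304
  Dryoceros: 0.30 × 0.24 × 0.41 × 0.16 = 0.0047232
Normalizing constant Z = 0.024613 + 0.03564 + 0.0010265 + 0.057304 + 0.0047232 = 0.12331.
P(Dryophila | evidence) = 0.03564 / 0.12331 ≈ 0.289.

0.289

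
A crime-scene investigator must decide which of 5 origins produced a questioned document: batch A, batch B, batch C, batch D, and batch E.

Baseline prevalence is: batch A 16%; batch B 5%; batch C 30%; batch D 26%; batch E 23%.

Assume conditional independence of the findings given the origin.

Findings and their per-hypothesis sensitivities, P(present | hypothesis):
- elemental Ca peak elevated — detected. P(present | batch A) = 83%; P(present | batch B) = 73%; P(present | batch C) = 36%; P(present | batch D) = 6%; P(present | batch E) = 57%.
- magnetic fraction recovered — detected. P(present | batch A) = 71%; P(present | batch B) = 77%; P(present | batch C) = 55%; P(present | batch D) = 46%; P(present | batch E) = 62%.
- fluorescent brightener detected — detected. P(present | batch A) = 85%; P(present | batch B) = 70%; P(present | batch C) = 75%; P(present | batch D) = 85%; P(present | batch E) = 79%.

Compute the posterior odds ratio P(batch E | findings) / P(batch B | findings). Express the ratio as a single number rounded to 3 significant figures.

Posterior odds equal prior odds times the likelihood ratio; only the two competing hypotheses matter.
  batch E: 0.23 × 0.57 × 0.62 × 0.79 = 0.064213
  batch B: 0.05 × 0.73 × 0.77 × 0.70 = 0.019673
Posterior odds = 0.064213 / 0.019673 ≈ 3.26.

3.26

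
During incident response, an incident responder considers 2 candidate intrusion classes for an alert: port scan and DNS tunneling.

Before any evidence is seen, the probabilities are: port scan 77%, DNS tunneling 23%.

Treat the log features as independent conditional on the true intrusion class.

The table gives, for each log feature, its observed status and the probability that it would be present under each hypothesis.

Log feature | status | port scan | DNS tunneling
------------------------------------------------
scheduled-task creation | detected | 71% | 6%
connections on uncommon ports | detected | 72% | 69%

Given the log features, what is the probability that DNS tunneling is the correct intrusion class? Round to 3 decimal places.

0.024

Multiply each prior by the joint likelihood of the log feature pattern:
  port scan: 0.77 × 0.71 × 0.72 = 0.39362
  DNS tunneling: 0.23 × 0.06 × 0.69 = 0.009522
The unnormalized weights sum to 0.40315.
P(DNS tunneling | evidence) = 0.009522 / 0.40315 ≈ 0.024.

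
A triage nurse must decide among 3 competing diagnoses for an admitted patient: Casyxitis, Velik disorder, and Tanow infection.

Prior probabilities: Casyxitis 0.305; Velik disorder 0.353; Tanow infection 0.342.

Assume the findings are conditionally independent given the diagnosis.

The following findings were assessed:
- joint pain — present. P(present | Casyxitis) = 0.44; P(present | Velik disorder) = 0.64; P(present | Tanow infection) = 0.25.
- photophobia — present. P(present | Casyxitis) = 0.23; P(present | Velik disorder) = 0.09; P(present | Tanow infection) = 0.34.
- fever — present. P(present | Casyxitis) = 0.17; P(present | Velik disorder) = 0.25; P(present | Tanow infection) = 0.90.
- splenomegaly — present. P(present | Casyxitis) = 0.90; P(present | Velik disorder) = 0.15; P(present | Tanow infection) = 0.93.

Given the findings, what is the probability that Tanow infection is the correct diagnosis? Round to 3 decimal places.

For each hypothesis, the unnormalized posterior weight is prior × product of the finding likelihoods:
  Casyxitis: 0.305 × 0.44 × 0.23 × 0.17 × 0.90 = 0.0047225
  Velik disorder: 0.353 × 0.64 × 0.09 × 0.25 × 0.15 = 0.00076248
  Tanow infection: 0.342 × 0.25 × 0.34 × 0.90 × 0.93 = 0.024332
The unnormalized weights sum to 0.029817.
P(Tanow infection | evidence) = 0.024332 / 0.029817 ≈ 0.816.

0.816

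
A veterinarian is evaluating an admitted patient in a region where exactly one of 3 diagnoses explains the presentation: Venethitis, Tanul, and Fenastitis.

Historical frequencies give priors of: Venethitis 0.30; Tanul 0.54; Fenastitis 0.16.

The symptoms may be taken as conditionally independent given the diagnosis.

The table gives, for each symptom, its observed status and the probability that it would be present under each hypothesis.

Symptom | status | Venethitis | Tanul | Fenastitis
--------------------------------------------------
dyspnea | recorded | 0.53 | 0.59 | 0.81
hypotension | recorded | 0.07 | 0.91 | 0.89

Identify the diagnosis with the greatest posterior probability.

By Bayes' rule with conditional independence, the unnormalized weight for each hypothesis is prior × ∏ likelihoods:
  Venethitis: 0.30 × 0.53 × 0.07 = 0.01113
  Tanul: 0.54 × 0.59 × 0.91 = 0.28993
  Fenastitis: 0.16 × 0.81 × 0.89 = 0.11534
Marginal likelihood of the evidence = 0.4164.
P(Venethitis | evidence) ≈ 0.01113 / 0.4164 ≈ 0.027
P(Tanul | evidence) ≈ 0.28993 / 0.4164 ≈ 0.696
P(Fenastitis | evidence) ≈ 0.11534 / 0.4164 ≈ 0.277
The largest is 0.696, so Tanul is most probable.

Tanul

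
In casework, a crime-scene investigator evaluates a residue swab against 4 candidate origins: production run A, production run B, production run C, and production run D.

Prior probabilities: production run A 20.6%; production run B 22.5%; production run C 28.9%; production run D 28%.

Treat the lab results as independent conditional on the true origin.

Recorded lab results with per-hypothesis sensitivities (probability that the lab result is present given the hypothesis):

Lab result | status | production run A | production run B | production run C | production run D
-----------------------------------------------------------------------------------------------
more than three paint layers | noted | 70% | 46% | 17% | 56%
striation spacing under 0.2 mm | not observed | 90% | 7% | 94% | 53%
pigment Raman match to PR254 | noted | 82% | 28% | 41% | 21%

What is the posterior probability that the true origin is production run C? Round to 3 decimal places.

0.022

Multiply each prior by the joint likelihood of the lab result pattern (using 1 − P(present | H) for each absent lab result):
  production run A: 0.206 × 0.70 × (1 − 0.90) × 0.82 = 0.011824
  production run B: 0.225 × 0.46 × (1 − 0.07) × 0.28 = 0.026951
  production run C: 0.289 × 0.17 × (1 − 0.94) × 0.41 = 0.0012086
  production run D: 0.280 × 0.56 × (1 − 0.53) × 0.21 = 0.015476
The unnormalized weights sum to 0.055461.
P(production run C | evidence) = 0.0012086 / 0.055461 ≈ 0.022.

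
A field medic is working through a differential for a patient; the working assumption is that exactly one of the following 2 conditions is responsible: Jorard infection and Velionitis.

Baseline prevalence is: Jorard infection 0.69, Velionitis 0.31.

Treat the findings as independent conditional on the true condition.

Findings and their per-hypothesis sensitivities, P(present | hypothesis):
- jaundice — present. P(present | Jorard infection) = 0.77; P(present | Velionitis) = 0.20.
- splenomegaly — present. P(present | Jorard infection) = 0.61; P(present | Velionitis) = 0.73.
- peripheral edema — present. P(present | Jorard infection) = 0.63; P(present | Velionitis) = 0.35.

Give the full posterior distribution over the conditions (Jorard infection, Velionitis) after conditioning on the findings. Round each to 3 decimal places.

Multiply each prior by the joint likelihood of the evidence pattern:
  Jorard infection: 0.69 × 0.77 × 0.61 × 0.63 = 0.20418
  Velionitis: 0.31 × 0.20 × 0.73 × 0.35 = 0.015841
Marginal likelihood of the evidence = 0.22002.
P(Jorard infection | evidence) = 0.20418 / 0.22002 ≈ 0.928
P(Velionitis | evidence) = 0.015841 / 0.22002 ≈ 0.072

0.928, 0.072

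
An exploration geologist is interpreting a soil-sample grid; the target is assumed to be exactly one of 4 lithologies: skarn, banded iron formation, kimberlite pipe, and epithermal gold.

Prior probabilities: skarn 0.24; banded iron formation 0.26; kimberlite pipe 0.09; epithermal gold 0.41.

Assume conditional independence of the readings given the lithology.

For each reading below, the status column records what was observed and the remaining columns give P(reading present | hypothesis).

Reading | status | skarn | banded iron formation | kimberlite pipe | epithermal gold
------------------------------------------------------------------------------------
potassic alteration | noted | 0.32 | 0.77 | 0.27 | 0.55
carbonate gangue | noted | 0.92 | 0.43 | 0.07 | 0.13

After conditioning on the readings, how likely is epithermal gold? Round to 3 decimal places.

For each hypothesis, the unnormalized posterior weight is prior × product of the reading likelihoods:
  skarn: 0.24 × 0.32 × 0.92 = 0.070656
  banded iron formation: 0.26 × 0.77 × 0.43 = 0.086086
  kimberlite pipe: 0.09 × 0.27 × 0.07 = 0.001701
  epithermal gold: 0.41 × 0.55 × 0.13 = 0.029315
The unnormalized weights sum to 0.18776.
P(epithermal gold | evidence) = 0.029315 / 0.18776 ≈ 0.156.

0.156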